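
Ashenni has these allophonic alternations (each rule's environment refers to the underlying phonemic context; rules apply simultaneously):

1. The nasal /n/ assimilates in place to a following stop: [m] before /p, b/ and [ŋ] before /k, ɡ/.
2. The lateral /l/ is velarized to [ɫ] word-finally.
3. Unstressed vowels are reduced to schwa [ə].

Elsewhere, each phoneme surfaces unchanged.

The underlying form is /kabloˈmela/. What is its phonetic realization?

[kəbləˈmelə]

/k/ stays [k].
/a/ (between /k/ and /b/) occurs in an unstressed syllable → [ə] by rule 3.
/b/ (between /a/ and /l/): no rule targets it → [b].
/l/ (between /b/ and /o/) fails the environment for rule 2, so it stays [l].
/o/ (between /l/ and /m/): in an unstressed syllable, so rule 3 applies → [ə].
/m/ stays [m].
/e/ (between /m/ and /l/) fails the environment for rule 3, so it stays [e].
/l/ (between /e/ and /a/) fails the environment for rule 2, so it stays [l].
Rule 3 applies to /a/ (word-final: in an unstressed syllable) → [ə].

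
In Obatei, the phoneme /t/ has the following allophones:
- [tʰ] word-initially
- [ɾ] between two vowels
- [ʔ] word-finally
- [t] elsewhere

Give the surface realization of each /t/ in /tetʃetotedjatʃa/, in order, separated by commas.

[tʰ], [t], [ɾ], [ɾ], [t]

Occurrence 1 (position 1): word-initially → [tʰ].
Occurrence 2 (position 3): no conditioning environment matches → elsewhere allophone [t].
Occurrence 3 (position 6): between two vowels → [ɾ].
Occurrence 4 (position 8): between two vowels → [ɾ].
Occurrence 5 (position 13): no conditioning environment matches → elsewhere allophone [t].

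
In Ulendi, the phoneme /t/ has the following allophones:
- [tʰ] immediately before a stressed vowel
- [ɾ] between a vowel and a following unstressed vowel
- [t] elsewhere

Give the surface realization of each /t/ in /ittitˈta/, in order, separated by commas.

[t], [t], [t], [tʰ]

Occurrence 1 (position 2): no conditioning environment matches → elsewhere allophone [t].
Occurrence 2 (position 3): no conditioning environment matches → elsewhere allophone [t].
Occurrence 3 (position 5): no conditioning environment matches → elsewhere allophone [t].
Occurrence 4 (position 6): immediately before a stressed vowel → [tʰ].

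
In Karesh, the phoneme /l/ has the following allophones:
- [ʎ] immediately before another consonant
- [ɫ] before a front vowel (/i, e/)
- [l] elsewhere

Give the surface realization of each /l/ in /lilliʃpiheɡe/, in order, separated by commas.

Occurrence 1 (position 1): before a front vowel (/i, e/) → [ɫ].
Occurrence 2 (position 3): immediately before another consonant → [ʎ].
Occurrence 3 (position 4): before a front vowel (/i, e/) → [ɫ].

[ɫ], [ʎ], [ɫ]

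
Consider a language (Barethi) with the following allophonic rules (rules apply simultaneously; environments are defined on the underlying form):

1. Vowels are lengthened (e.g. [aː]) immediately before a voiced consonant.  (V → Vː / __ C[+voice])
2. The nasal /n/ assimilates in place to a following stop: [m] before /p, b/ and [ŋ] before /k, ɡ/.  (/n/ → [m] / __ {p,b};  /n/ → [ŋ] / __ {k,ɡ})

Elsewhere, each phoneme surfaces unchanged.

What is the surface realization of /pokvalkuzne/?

[pokvaːlkuːzne]

/o/ — between /p/ and /k/; rule 1 does not apply here → [o].
/a/ (between /v/ and /l/): before a voiced consonant, so rule 1 applies → [aː].
/u/ meets the environment for rule 1 (before a voiced consonant) → [uː].
/n/ (between /z/ and /e/): rule 2 targets it, but not before a labial or velar stop → unchanged [n].
/e/ — word-final; rule 1 does not apply here → [e].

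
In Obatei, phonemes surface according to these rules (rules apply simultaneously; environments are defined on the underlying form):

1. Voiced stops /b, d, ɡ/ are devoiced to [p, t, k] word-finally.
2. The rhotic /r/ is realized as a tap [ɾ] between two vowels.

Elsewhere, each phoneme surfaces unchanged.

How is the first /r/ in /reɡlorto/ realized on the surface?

/r/ (word-initial): rule 2 targets it, but not between two vowels → unchanged [r].

[r]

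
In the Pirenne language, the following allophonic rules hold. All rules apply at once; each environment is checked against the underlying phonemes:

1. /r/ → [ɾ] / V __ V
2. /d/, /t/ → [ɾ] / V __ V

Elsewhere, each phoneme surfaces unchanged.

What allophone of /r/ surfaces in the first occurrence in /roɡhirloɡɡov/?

[r]

/r/ (word-initial) is in the target of rule 1 but the environment (between two vowels) is not met → [r].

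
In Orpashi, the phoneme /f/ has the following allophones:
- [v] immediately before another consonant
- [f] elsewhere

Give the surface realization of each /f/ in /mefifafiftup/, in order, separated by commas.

[f], [f], [f], [v]

Occurrence 1 (position 3): no conditioning environment matches → elsewhere allophone [f].
Occurrence 2 (position 5): no conditioning environment matches → elsewhere allophone [f].
Occurrence 3 (position 7): no conditioning environment matches → elsewhere allophone [f].
Occurrence 4 (position 9): immediately before another consonant → [v].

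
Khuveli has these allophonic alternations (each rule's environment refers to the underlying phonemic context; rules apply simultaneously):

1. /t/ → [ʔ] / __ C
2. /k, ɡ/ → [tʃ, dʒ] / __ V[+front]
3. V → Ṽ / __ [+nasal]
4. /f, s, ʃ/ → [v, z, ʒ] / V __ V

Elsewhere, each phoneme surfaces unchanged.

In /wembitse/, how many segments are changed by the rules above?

Segments that undergo a rule: /e/ → [ẽ] (rule 3); /t/ → [ʔ] (rule 1).
All other segments surface unchanged.

2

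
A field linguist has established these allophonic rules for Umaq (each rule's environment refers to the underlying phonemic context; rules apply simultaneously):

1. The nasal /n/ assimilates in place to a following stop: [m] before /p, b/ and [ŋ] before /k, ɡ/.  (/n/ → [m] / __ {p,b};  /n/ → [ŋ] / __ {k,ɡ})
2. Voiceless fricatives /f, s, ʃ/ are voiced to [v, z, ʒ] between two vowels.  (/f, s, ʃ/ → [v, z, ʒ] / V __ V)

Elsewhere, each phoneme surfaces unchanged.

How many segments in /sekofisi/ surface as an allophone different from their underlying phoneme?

Segments that undergo a rule: /f/ → [v] (rule 2); /s/ → [z] (rule 2).
All other segments surface unchanged.

2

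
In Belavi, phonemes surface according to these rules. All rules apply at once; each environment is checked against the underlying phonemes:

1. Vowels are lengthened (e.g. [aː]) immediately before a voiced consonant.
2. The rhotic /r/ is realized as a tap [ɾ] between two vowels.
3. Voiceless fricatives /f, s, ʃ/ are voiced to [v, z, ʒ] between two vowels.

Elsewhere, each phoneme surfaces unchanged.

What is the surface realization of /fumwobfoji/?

[fuːmwoːbfoːji]

/f/ (word-initial) fails the environment for rule 3, so it stays [f].
/u/ (between /f/ and /m/): before a voiced consonant, so rule 1 applies → [uː].
/m/ (between /u/ and /w/) is unaffected → [m].
/w/ (between /m/ and /o/) is unaffected → [w].
/o/ (between /w/ and /b/) occurs before a voiced consonant → [oː] by rule 1.
/b/ (between /o/ and /f/): no rule targets it → [b].
/f/ — between /b/ and /o/; rule 3 does not apply here → [f].
Rule 1 applies to /o/ (between /f/ and /j/: before a voiced consonant) → [oː].
/j/ stays [j].
/i/ (word-final): rule 1 targets it, but not before a voiced consonant → unchanged [i].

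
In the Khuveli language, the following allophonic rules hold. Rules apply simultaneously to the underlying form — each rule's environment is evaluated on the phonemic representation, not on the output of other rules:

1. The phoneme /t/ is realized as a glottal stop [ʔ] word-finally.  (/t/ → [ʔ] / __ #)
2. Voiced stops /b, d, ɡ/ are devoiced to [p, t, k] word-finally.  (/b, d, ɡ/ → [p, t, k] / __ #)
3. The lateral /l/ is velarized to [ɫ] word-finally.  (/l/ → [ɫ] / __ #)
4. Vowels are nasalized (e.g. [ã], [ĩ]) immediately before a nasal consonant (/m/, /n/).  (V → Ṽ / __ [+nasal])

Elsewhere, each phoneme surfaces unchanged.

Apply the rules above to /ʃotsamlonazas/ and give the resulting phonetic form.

/ʃ/ stays [ʃ].
/o/ (between /ʃ/ and /t/) is in the target of rule 4 but the environment (before a nasal consonant) is not met → [o].
/t/ — between /o/ and /s/; rule 1 does not apply here → [t].
/s/ (between /t/ and /a/): no rule targets it → [s].
/a/ (between /s/ and /m/): before a nasal consonant, so rule 4 applies → [ã].
/m/ — not in any rule's target class → [m].
/l/ (between /m/ and /o/): rule 3 targets it, but not word-finally → unchanged [l].
/o/ — between /l/ and /n/, before a nasal consonant — surfaces as [õ] (rule 4).
/n/ stays [n].
/a/ (between /n/ and /z/) is in the target of rule 4 but the environment (before a nasal consonant) is not met → [a].
/z/ — not in any rule's target class → [z].
/a/ (between /z/ and /s/): rule 4 targets it, but not before a nasal consonant → unchanged [a].
/s/ (word-final): no rule targets it → [s].

[ʃotsãmlõnazas]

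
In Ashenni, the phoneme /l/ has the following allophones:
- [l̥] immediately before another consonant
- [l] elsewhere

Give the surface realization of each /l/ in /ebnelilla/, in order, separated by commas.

Occurrence 1 (position 5): no conditioning environment matches → elsewhere allophone [l].
Occurrence 2 (position 7): immediately before another consonant → [l̥].
Occurrence 3 (position 8): no conditioning environment matches → elsewhere allophone [l].

[l], [l̥], [l]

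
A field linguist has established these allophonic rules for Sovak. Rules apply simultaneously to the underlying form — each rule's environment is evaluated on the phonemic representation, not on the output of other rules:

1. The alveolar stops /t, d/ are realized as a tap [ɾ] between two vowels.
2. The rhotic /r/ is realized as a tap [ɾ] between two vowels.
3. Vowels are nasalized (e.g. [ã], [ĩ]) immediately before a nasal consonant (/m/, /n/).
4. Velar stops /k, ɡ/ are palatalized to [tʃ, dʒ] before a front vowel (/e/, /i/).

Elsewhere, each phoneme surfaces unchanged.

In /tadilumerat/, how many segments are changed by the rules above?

3

Segments that undergo a rule: /d/ → [ɾ] (rule 1); /u/ → [ũ] (rule 3); /r/ → [ɾ] (rule 2).
All other segments surface unchanged.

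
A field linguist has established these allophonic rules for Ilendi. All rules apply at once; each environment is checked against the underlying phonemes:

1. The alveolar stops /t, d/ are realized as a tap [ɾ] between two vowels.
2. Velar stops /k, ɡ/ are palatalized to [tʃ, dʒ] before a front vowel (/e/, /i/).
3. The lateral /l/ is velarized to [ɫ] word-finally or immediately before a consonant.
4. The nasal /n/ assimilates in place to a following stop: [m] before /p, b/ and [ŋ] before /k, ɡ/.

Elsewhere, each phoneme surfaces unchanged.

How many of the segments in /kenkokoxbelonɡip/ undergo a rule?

4

Segments that undergo a rule: /k/ → [tʃ] (rule 2); /n/ → [ŋ] (rule 4); /n/ → [ŋ] (rule 4); /ɡ/ → [dʒ] (rule 2).
All other segments surface unchanged.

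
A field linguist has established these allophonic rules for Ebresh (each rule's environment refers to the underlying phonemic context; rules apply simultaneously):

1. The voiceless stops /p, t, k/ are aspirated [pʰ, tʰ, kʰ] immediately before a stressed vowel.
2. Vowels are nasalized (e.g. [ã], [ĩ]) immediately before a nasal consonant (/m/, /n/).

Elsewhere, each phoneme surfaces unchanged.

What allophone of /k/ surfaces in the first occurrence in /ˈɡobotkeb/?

[k]

/k/ (between /t/ and /e/): rule 1 targets it, but not immediately before a stressed vowel → unchanged [k].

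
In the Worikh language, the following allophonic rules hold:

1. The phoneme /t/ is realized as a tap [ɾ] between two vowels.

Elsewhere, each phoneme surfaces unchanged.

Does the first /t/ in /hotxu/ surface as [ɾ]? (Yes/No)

No

/t/ — between /o/ and /x/; rule 1 does not apply here → [t].
The actual realization is [t], not [ɾ].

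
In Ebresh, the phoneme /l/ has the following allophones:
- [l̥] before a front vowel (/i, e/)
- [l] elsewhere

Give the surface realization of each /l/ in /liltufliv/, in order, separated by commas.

Occurrence 1 (position 1): before a front vowel (/i, e/) → [l̥].
Occurrence 2 (position 3): no conditioning environment matches → elsewhere allophone [l].
Occurrence 3 (position 7): before a front vowel (/i, e/) → [l̥].

[l̥], [l], [l̥]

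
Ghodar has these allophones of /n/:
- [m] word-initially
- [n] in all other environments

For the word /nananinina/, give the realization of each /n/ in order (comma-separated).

[m], [n], [n], [n], [n]

Occurrence 1 (position 1): word-initially → [m].
Occurrence 2 (position 3): no conditioning environment matches → elsewhere allophone [n].
Occurrence 3 (position 5): no conditioning environment matches → elsewhere allophone [n].
Occurrence 4 (position 7): no conditioning environment matches → elsewhere allophone [n].
Occurrence 5 (position 9): no conditioning environment matches → elsewhere allophone [n].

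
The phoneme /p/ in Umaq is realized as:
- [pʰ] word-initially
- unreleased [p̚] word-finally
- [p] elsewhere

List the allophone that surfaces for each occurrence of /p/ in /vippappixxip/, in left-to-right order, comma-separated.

Occurrence 1 (position 3): no conditioning environment matches → elsewhere allophone [p].
Occurrence 2 (position 4): no conditioning environment matches → elsewhere allophone [p].
Occurrence 3 (position 6): no conditioning environment matches → elsewhere allophone [p].
Occurrence 4 (position 7): no conditioning environment matches → elsewhere allophone [p].
Occurrence 5 (position 12): word-finally → [p̚].

[p], [p], [p], [p], [p̚]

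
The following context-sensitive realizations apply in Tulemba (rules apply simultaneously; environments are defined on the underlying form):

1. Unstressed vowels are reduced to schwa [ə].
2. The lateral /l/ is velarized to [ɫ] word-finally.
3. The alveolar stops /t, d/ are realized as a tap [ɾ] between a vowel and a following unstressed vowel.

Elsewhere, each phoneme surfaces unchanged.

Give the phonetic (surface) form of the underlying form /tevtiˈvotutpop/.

/t/ — word-initial; rule 3 does not apply here → [t].
/e/ — between /t/ and /v/, in an unstressed syllable — surfaces as [ə] (rule 1).
/v/ (between /e/ and /t/) is unaffected → [v].
/t/ (between /v/ and /i/): rule 3 targets it, but not between a vowel and a following unstressed vowel → unchanged [t].
/i/ — between /t/ and /v/, in an unstressed syllable — surfaces as [ə] (rule 1).
/v/ (between /i/ and /o/): no rule targets it → [v].
/o/ (between /v/ and /t/): rule 1 targets it, but not in an unstressed syllable → unchanged [o].
/t/ (between /o/ and /u/): between a vowel and a following unstressed vowel, so rule 3 applies → [ɾ].
/u/ (between /t/ and /t/) occurs in an unstressed syllable → [ə] by rule 1.
/t/ (between /u/ and /p/) fails the environment for rule 3, so it stays [t].
/p/ stays [p].
Rule 1 applies to /o/ (between /p/ and /p/: in an unstressed syllable) → [ə].
/p/ — not in any rule's target class → [p].

[təvtəˈvoɾətpəp]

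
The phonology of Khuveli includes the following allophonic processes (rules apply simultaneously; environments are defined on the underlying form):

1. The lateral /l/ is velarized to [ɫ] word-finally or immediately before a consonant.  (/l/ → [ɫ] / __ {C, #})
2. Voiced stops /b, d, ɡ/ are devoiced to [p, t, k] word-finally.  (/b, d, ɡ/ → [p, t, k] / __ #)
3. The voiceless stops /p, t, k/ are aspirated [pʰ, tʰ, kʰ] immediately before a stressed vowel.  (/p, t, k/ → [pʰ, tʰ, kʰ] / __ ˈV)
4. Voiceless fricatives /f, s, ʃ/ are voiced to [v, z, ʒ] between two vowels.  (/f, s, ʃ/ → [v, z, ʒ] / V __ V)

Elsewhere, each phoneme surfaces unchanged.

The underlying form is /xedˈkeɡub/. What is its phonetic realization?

[xedˈkʰeɡup]

/x/ (word-initial): no rule targets it → [x].
/e/ (between /x/ and /d/): no rule targets it → [e].
/d/ (between /e/ and /k/) is in the target of rule 2 but the environment (word-finally) is not met → [d].
Rule 3 applies to /k/ (between /d/ and /e/: immediately before a stressed vowel) → [kʰ].
/e/ — not in any rule's target class → [e].
/ɡ/ — between /e/ and /u/; rule 2 does not apply here → [ɡ].
/u/ — not in any rule's target class → [u].
Rule 2 applies to /b/ (word-final: word-finally) → [p].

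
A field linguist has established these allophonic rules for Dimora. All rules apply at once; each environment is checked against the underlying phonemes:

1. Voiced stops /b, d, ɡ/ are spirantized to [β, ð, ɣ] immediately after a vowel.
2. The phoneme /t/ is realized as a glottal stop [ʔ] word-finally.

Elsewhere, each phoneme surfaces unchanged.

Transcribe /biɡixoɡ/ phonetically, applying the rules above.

[biɣixoɣ]

/b/ (word-initial) is in the target of rule 1 but the environment (immediately after a vowel) is not met → [b].
/i/ — not in any rule's target class → [i].
Rule 1 applies to /ɡ/ (between /i/ and /i/: immediately after a vowel) → [ɣ].
/i/ (between /ɡ/ and /x/) is unaffected → [i].
/x/ stays [x].
/o/ — not in any rule's target class → [o].
/ɡ/ (word-final): immediately after a vowel, so rule 1 applies → [ɣ].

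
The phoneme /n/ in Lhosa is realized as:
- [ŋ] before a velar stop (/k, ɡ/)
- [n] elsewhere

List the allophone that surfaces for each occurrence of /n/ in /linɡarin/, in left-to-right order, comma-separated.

Occurrence 1 (position 3): before a velar stop → [ŋ].
Occurrence 2 (position 8): no conditioning environment matches → elsewhere allophone [n].

[ŋ], [n]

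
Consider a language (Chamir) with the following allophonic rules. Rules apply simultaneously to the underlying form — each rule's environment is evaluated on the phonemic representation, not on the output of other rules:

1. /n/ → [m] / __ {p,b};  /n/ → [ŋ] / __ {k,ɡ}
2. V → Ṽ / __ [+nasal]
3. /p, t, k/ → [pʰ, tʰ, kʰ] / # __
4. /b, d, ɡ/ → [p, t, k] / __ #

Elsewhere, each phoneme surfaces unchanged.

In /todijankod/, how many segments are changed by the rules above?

Segments that undergo a rule: /t/ → [tʰ] (rule 3); /a/ → [ã] (rule 2); /n/ → [ŋ] (rule 1); /d/ → [t] (rule 4).
All other segments surface unchanged.

4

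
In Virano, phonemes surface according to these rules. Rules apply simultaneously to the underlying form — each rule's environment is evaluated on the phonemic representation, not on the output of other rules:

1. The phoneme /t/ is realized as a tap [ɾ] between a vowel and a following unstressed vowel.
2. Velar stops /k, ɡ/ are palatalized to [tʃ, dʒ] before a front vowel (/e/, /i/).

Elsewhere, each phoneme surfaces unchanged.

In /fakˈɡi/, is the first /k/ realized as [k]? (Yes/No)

Yes

/k/ (between /a/ and /ɡ/) is in the target of rule 2 but the environment (before a front vowel) is not met → [k].
The actual realization is [k], which matches [k].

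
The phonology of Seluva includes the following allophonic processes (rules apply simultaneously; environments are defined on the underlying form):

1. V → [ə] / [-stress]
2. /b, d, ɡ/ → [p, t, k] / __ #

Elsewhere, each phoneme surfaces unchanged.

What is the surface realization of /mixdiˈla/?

[məxdəˈla]

/m/ (word-initial): no rule targets it → [m].
/i/ meets the environment for rule 1 (in an unstressed syllable) → [ə].
/x/ (between /i/ and /d/) is unaffected → [x].
/d/ — between /x/ and /i/; rule 2 does not apply here → [d].
/i/ — between /d/ and /l/, in an unstressed syllable — surfaces as [ə] (rule 1).
/l/ — not in any rule's target class → [l].
/a/ (word-final) is in the target of rule 1 but the environment (in an unstressed syllable) is not met → [a].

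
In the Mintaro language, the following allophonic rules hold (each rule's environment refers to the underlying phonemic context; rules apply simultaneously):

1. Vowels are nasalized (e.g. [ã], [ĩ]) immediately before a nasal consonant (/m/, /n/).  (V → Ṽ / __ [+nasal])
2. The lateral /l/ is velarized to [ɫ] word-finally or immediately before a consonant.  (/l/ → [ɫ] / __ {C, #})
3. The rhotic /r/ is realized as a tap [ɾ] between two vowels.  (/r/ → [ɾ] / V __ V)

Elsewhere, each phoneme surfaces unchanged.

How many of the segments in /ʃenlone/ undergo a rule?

Segments that undergo a rule: /e/ → [ẽ] (rule 1); /o/ → [õ] (rule 1).
All other segments surface unchanged.

2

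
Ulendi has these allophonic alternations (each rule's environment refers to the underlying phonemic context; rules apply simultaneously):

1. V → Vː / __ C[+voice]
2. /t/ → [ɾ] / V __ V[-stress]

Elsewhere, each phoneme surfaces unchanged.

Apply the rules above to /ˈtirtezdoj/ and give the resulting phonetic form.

[ˈtiːrteːzdoːj]

/t/ (word-initial) is in the target of rule 2 but the environment (between a vowel and a following unstressed vowel) is not met → [t].
/i/ (between /t/ and /r/): before a voiced consonant, so rule 1 applies → [iː].
/r/ (between /i/ and /t/) is unaffected → [r].
/t/ (between /r/ and /e/): rule 2 targets it, but not between a vowel and a following unstressed vowel → unchanged [t].
/e/ (between /t/ and /z/): before a voiced consonant, so rule 1 applies → [eː].
/z/ (between /e/ and /d/) is unaffected → [z].
/d/ — not in any rule's target class → [d].
/o/ meets the environment for rule 1 (before a voiced consonant) → [oː].
/j/ — not in any rule's target class → [j].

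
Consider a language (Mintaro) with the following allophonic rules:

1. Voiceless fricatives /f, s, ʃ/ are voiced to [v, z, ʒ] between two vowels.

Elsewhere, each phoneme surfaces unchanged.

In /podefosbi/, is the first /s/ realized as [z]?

/s/ (between /o/ and /b/): rule 1 targets it, but not between two vowels → unchanged [s].
The actual realization is [s], not [z].

No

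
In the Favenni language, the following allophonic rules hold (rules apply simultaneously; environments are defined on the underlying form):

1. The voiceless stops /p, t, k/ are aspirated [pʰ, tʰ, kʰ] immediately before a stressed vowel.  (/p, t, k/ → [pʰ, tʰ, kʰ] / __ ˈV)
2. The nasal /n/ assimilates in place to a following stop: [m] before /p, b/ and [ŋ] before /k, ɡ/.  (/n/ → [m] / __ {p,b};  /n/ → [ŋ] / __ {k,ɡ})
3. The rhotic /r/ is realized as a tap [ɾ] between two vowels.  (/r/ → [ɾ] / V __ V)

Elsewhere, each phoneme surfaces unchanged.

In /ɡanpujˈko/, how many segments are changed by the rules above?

2

Segments that undergo a rule: /n/ → [m] (rule 2); /k/ → [kʰ] (rule 1).
All other segments surface unchanged.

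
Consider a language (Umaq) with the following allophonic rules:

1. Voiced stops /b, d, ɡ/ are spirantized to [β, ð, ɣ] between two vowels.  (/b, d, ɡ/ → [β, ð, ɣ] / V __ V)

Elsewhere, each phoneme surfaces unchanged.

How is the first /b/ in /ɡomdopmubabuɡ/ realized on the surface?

/b/ meets the environment for rule 1 (between two vowels) → [β].

[β]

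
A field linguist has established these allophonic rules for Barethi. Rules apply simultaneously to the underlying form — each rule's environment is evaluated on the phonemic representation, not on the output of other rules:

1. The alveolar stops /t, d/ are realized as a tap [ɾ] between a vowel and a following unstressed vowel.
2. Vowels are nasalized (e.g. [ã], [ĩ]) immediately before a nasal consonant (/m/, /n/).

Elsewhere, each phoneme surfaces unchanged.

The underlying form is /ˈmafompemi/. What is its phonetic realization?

/a/ (between /m/ and /f/): rule 2 targets it, but not before a nasal consonant → unchanged [a].
Rule 2 applies to /o/ (between /f/ and /m/: before a nasal consonant) → [õ].
/e/ (between /p/ and /m/) occurs before a nasal consonant → [ẽ] by rule 2.
/i/ (word-final) fails the environment for rule 2, so it stays [i].

[ˈmafõmpẽmi]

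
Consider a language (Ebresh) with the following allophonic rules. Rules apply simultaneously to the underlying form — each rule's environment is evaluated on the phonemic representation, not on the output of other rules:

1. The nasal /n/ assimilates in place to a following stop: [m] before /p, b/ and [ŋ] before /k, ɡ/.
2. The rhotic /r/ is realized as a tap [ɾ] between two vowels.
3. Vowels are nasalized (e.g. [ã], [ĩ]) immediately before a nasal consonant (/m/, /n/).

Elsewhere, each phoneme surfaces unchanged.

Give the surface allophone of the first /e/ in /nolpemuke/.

[ẽ]

/e/ (between /p/ and /m/): before a nasal consonant, so rule 3 applies → [ẽ].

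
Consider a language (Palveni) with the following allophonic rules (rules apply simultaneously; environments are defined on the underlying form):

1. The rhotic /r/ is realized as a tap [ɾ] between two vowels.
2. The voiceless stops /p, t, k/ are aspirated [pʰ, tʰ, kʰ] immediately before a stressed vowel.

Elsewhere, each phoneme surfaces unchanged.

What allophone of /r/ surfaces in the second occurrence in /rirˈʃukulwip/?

[r]

/r/ (between /i/ and /ʃ/): rule 1 targets it, but not between two vowels → unchanged [r].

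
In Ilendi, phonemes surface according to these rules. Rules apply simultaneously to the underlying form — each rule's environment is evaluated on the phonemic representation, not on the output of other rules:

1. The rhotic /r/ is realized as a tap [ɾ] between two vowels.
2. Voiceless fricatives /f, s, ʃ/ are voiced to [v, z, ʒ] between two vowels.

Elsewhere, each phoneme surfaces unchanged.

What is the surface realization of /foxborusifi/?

[foxboɾuzivi]

/f/ (word-initial): rule 2 targets it, but not between two vowels → unchanged [f].
/o/ stays [o].
/x/ (between /o/ and /b/) is unaffected → [x].
/b/ stays [b].
/o/ (between /b/ and /r/): no rule targets it → [o].
/r/ (between /o/ and /u/): between two vowels, so rule 1 applies → [ɾ].
/u/ (between /r/ and /s/): no rule targets it → [u].
/s/ (between /u/ and /i/) occurs between two vowels → [z] by rule 2.
/i/ (between /s/ and /f/): no rule targets it → [i].
Rule 2 applies to /f/ (between /i/ and /i/: between two vowels) → [v].
/i/ stays [i].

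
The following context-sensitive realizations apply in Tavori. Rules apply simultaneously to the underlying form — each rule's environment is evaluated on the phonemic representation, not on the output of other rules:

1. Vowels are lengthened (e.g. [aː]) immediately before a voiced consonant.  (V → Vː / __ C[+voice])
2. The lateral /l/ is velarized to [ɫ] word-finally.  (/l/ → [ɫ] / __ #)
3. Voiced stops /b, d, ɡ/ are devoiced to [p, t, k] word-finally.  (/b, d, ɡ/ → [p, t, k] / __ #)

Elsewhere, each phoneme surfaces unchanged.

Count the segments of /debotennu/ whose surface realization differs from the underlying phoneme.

Segments that undergo a rule: /e/ → [eː] (rule 1); /e/ → [eː] (rule 1).
All other segments surface unchanged.

2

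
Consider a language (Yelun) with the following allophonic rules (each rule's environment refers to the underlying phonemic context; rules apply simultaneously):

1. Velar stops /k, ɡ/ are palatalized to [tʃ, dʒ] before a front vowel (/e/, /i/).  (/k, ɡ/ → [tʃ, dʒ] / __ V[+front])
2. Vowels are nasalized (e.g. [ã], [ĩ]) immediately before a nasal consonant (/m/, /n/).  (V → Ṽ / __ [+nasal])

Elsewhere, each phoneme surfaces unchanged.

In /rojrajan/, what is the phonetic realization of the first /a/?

[a]

/a/ (between /r/ and /j/) is in the target of rule 2 but the environment (before a nasal consonant) is not met → [a].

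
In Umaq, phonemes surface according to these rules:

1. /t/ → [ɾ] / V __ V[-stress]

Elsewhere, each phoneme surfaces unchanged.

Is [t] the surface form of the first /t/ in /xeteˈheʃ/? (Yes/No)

No

Rule 1 applies to /t/ (between /e/ and /e/: between a vowel and a following unstressed vowel) → [ɾ].
The actual realization is [ɾ], not [t].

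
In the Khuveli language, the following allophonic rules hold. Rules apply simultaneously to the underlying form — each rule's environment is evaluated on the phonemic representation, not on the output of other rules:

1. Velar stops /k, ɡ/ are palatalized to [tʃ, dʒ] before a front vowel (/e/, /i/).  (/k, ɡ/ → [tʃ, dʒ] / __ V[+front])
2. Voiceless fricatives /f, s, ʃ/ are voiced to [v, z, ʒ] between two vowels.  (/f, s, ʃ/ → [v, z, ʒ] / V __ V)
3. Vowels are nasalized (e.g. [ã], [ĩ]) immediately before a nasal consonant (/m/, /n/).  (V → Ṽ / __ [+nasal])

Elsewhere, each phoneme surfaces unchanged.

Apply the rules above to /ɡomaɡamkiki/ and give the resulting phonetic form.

/ɡ/ — word-initial; rule 1 does not apply here → [ɡ].
/o/ (between /ɡ/ and /m/) occurs before a nasal consonant → [õ] by rule 3.
/m/ stays [m].
/a/ (between /m/ and /ɡ/) fails the environment for rule 3, so it stays [a].
/ɡ/ (between /a/ and /a/) is in the target of rule 1 but the environment (before a front vowel) is not met → [ɡ].
/a/ (between /ɡ/ and /m/): before a nasal consonant, so rule 3 applies → [ã].
/m/ — not in any rule's target class → [m].
/k/ meets the environment for rule 1 (before a front vowel) → [tʃ].
/i/ (between /k/ and /k/): rule 3 targets it, but not before a nasal consonant → unchanged [i].
/k/ (between /i/ and /i/) occurs before a front vowel → [tʃ] by rule 1.
/i/ (word-final) is in the target of rule 3 but the environment (before a nasal consonant) is not met → [i].

[ɡõmaɡãmtʃitʃi]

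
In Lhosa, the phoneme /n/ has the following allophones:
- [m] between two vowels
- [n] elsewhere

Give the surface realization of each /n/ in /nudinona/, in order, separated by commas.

Occurrence 1 (position 1): no conditioning environment matches → elsewhere allophone [n].
Occurrence 2 (position 5): between two vowels → [m].
Occurrence 3 (position 7): between two vowels → [m].

[n], [m], [m]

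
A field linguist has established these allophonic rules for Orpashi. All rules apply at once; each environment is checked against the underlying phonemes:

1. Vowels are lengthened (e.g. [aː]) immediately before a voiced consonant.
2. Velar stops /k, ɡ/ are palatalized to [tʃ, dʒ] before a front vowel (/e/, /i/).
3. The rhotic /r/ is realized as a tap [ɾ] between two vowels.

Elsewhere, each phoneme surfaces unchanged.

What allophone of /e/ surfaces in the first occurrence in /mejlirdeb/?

Rule 1 applies to /e/ (between /m/ and /j/: before a voiced consonant) → [eː].

[eː]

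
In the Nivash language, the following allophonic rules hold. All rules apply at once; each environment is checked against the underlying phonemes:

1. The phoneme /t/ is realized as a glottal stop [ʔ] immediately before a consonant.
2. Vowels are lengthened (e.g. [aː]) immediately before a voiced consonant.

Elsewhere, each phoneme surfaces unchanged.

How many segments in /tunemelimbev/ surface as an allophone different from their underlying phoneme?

Segments that undergo a rule: /u/ → [uː] (rule 2); /e/ → [eː] (rule 2); /e/ → [eː] (rule 2); /i/ → [iː] (rule 2); /e/ → [eː] (rule 2).
All other segments surface unchanged.

5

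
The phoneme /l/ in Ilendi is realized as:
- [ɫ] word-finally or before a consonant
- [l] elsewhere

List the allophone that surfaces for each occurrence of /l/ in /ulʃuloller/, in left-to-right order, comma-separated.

Occurrence 1 (position 2): word-finally or before a consonant → [ɫ].
Occurrence 2 (position 5): no conditioning environment matches → elsewhere allophone [l].
Occurrence 3 (position 7): word-finally or before a consonant → [ɫ].
Occurrence 4 (position 8): no conditioning environment matches → elsewhere allophone [l].

[ɫ], [l], [ɫ], [l]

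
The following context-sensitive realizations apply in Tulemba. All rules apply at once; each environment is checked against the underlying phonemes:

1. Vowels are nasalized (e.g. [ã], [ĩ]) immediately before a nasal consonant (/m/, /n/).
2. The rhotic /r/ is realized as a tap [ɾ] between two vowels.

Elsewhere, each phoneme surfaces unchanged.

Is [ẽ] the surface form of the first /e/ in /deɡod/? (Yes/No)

/e/ — between /d/ and /ɡ/; rule 1 does not apply here → [e].
The actual realization is [e], not [ẽ].

No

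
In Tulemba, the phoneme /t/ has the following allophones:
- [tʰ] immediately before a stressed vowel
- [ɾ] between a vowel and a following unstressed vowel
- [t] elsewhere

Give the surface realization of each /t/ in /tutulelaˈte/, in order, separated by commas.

Occurrence 1 (position 1): no conditioning environment matches → elsewhere allophone [t].
Occurrence 2 (position 3): between a vowel and an unstressed vowel → [ɾ].
Occurrence 3 (position 9): immediately before a stressed vowel → [tʰ].

[t], [ɾ], [tʰ]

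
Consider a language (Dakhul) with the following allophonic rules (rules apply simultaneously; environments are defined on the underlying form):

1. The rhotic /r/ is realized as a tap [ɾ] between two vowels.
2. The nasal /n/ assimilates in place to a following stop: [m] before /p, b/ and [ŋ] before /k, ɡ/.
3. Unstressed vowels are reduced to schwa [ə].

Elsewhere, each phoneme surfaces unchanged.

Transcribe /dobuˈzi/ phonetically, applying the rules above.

[dəbəˈzi]

/d/ — not in any rule's target class → [d].
/o/ (between /d/ and /b/) occurs in an unstressed syllable → [ə] by rule 3.
/b/ stays [b].
/u/ (between /b/ and /z/): in an unstressed syllable, so rule 3 applies → [ə].
/z/ — not in any rule's target class → [z].
/i/ (word-final) is in the target of rule 3 but the environment (in an unstressed syllable) is not met → [i].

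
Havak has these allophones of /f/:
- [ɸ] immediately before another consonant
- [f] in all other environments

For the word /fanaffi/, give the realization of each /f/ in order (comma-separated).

Occurrence 1 (position 1): no conditioning environment matches → elsewhere allophone [f].
Occurrence 2 (position 5): immediately before another consonant → [ɸ].
Occurrence 3 (position 6): no conditioning environment matches → elsewhere allophone [f].

[f], [ɸ], [f]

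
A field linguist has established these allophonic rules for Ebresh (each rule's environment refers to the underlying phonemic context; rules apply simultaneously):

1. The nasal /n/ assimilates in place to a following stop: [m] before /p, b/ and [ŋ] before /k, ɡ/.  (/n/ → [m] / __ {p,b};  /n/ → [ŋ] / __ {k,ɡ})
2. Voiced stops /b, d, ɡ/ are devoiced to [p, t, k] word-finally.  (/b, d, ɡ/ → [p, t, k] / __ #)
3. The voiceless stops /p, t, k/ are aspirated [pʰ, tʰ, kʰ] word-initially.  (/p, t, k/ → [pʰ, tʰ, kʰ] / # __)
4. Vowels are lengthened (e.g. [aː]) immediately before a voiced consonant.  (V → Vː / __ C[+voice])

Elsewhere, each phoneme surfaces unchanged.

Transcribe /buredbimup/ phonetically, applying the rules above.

[buːreːdbiːmup]

/b/ — word-initial; rule 2 does not apply here → [b].
/u/ — between /b/ and /r/, before a voiced consonant — surfaces as [uː] (rule 4).
/r/ (between /u/ and /e/): no rule targets it → [r].
/e/ (between /r/ and /d/) occurs before a voiced consonant → [eː] by rule 4.
/d/ (between /e/ and /b/): rule 2 targets it, but not word-finally → unchanged [d].
/b/ (between /d/ and /i/) is in the target of rule 2 but the environment (word-finally) is not met → [b].
/i/ meets the environment for rule 4 (before a voiced consonant) → [iː].
/m/ (between /i/ and /u/): no rule targets it → [m].
/u/ (between /m/ and /p/): rule 4 targets it, but not before a voiced consonant → unchanged [u].
/p/ (word-final): rule 3 targets it, but not word-initially → unchanged [p].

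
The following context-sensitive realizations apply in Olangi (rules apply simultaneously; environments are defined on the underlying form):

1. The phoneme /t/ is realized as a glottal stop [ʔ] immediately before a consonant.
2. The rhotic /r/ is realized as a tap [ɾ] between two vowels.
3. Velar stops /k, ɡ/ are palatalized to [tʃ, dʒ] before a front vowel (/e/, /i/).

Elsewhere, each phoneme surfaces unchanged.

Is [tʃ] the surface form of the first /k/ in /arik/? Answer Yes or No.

No

/k/ (word-final) fails the environment for rule 3, so it stays [k].
The actual realization is [k], not [tʃ].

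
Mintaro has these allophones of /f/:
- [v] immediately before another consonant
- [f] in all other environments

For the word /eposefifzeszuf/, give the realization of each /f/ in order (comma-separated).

Occurrence 1 (position 6): no conditioning environment matches → elsewhere allophone [f].
Occurrence 2 (position 8): immediately before another consonant → [v].
Occurrence 3 (position 14): no conditioning environment matches → elsewhere allophone [f].

[f], [v], [f]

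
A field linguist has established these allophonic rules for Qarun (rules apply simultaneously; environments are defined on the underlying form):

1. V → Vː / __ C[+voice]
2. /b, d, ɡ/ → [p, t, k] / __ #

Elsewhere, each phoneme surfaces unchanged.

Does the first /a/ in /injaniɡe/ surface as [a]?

No

Rule 1 applies to /a/ (between /j/ and /n/: before a voiced consonant) → [aː].
The actual realization is [aː], not [a].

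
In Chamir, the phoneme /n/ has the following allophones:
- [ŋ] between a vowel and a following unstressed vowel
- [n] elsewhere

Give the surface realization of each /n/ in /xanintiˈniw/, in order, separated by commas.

Occurrence 1 (position 3): between a vowel and a following unstressed vowel → [ŋ].
Occurrence 2 (position 5): no conditioning environment matches → elsewhere allophone [n].
Occurrence 3 (position 8): no conditioning environment matches → elsewhere allophone [n].

[ŋ], [n], [n]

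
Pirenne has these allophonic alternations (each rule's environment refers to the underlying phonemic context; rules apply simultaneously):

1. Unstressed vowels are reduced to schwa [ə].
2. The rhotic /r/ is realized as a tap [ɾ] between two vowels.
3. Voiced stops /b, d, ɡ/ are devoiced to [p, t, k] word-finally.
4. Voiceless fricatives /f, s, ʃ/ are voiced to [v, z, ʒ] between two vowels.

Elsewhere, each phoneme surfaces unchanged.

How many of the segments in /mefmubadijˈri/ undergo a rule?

4

Segments that undergo a rule: /e/ → [ə] (rule 1); /u/ → [ə] (rule 1); /a/ → [ə] (rule 1); /i/ → [ə] (rule 1).
All other segments surface unchanged.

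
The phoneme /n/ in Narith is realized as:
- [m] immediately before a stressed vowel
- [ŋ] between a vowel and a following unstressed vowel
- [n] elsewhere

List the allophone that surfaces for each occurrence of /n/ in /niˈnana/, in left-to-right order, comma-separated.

Occurrence 1 (position 1): no conditioning environment matches → elsewhere allophone [n].
Occurrence 2 (position 3): immediately before a stressed vowel → [m].
Occurrence 3 (position 5): between a vowel and a following unstressed vowel → [ŋ].

[n], [m], [ŋ]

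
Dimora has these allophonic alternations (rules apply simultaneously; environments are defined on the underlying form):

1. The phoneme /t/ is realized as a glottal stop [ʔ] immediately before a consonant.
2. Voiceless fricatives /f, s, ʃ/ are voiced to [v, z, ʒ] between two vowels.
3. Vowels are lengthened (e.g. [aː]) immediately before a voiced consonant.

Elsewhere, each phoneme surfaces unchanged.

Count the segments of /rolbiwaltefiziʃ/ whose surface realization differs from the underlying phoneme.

5

Segments that undergo a rule: /o/ → [oː] (rule 3); /i/ → [iː] (rule 3); /a/ → [aː] (rule 3); /f/ → [v] (rule 2); /i/ → [iː] (rule 3).
All other segments surface unchanged.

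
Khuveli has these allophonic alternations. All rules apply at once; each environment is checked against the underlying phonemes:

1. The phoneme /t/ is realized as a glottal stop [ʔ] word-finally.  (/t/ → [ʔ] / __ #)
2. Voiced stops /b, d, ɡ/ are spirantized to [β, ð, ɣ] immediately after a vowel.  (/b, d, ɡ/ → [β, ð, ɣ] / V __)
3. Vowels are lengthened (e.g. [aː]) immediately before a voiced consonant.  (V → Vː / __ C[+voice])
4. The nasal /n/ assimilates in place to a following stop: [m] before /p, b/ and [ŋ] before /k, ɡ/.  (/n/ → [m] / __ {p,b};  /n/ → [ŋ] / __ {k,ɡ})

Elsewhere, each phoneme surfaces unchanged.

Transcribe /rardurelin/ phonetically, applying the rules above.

/r/ (word-initial) is unaffected → [r].
Rule 3 applies to /a/ (between /r/ and /r/: before a voiced consonant) → [aː].
/r/ (between /a/ and /d/) is unaffected → [r].
/d/ (between /r/ and /u/) is in the target of rule 2 but the environment (immediately after a vowel) is not met → [d].
/u/ (between /d/ and /r/): before a voiced consonant, so rule 3 applies → [uː].
/r/ stays [r].
Rule 3 applies to /e/ (between /r/ and /l/: before a voiced consonant) → [eː].
/l/ (between /e/ and /i/): no rule targets it → [l].
Rule 3 applies to /i/ (between /l/ and /n/: before a voiced consonant) → [iː].
/n/ — word-final; rule 4 does not apply here → [n].

[raːrduːreːliːn]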